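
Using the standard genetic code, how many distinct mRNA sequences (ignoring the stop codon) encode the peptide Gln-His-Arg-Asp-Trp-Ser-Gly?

Gln: 2 codons.
His: 2 codons.
Arg: 6 codons.
Asp: 2 codons.
Trp: 1 codon.
Ser: 6 codons.
Gly: 4 codons.
2 × 2 × 6 × 2 × 1 × 6 × 4 = 1152.

1152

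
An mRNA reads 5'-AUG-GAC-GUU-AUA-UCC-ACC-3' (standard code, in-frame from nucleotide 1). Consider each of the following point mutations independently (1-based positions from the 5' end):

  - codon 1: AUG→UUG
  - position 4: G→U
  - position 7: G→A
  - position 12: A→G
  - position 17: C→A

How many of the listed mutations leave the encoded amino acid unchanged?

0

Codon 1: AUG (Met) → UUG (Leu) — missense.
Codon 2: GAC (Asp) → UAC (Tyr) — missense.
Codon 3: GUU (Val) → AUU (Ile) — missense.
Codon 4: AUA (Ile) → AUG (Met) — missense.
Codon 6: ACC (Thr) → AAC (Asn) — missense.
Synonymous: 0 of 5.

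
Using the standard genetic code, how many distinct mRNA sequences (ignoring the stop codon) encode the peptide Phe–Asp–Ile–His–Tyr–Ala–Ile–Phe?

Phe: 2 codons.
Asp: 2 codons.
Ile: 3 codons.
His: 2 codons.
Tyr: 2 codons.
Ala: 4 codons.
Ile: 3 codons.
Phe: 2 codons.
2 × 2 × 3 × 2 × 2 × 4 × 3 × 2 = 1152.

1152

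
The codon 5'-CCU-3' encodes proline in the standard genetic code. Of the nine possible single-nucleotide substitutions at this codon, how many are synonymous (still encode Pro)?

Position 1: none → 0 synonymous.
Position 2: none → 0 synonymous.
Position 3: CCC, CCA, CCG → 3 synonymous.
Total: 0 + 0 + 3 = 3.

3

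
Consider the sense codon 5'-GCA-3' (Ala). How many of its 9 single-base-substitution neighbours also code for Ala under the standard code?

3

Position 1: none → 0 synonymous.
Position 2: none → 0 synonymous.
Position 3: GCU, GCC, GCG → 3 synonymous.
Total: 0 + 0 + 3 = 3.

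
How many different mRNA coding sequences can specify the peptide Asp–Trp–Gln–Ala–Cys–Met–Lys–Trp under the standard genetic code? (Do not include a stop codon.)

Asp: 2 codons.
Trp: 1 codon.
Gln: 2 codons.
Ala: 4 codons.
Cys: 2 codons.
Met: 1 codon.
Lys: 2 codons.
Trp: 1 codon.
2 × 1 × 2 × 4 × 2 × 1 × 2 × 1 = 64.

64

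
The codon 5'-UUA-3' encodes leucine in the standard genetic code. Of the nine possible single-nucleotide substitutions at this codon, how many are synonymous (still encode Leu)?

2

Position 1: CUA → 1 synonymous.
Position 2: none → 0 synonymous.
Position 3: UUG → 1 synonymous.
Total: 1 + 0 + 1 = 2.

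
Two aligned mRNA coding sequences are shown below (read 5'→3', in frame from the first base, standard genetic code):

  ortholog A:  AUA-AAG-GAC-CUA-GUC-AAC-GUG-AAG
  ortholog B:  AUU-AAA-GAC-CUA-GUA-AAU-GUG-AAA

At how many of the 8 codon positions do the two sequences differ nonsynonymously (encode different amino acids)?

0

Codon 1: AUA Ile / AUU Ile — synonymous.
Codon 2: AAG Lys / AAA Lys — synonymous.
Codon 3: GAC Asp / GAC Asp — identical.
Codon 4: CUA Leu / CUA Leu — identical.
Codon 5: GUC Val / GUA Val — synonymous.
Codon 6: AAC Asn / AAU Asn — synonymous.
Codon 7: GUG Val / GUG Val — identical.
Codon 8: AAG Lys / AAA Lys — synonymous.
Nonsynonymous differences: 0.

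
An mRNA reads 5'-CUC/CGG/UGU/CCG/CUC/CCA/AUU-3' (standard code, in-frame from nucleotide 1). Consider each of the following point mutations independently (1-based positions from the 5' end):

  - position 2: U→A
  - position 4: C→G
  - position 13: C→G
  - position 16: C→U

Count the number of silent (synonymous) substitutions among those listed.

Codon 1: CUC (Leu) → CAC (His) — missense.
Codon 2: CGG (Arg) → GGG (Gly) — missense.
Codon 5: CUC (Leu) → GUC (Val) — missense.
Codon 6: CCA (Pro) → UCA (Ser) — missense.
Synonymous: 0 of 4.

0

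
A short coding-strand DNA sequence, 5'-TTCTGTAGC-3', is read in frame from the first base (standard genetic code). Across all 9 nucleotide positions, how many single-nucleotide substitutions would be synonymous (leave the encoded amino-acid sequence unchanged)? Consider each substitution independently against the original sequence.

3

Codon 1 (TTC, Phe): 1 synonymous substitution.
Codon 2 (TGT, Cys): 1 synonymous substitution.
Codon 3 (AGC, Ser): 1 synonymous substitution.
Total: 1 + 1 + 1 = 3.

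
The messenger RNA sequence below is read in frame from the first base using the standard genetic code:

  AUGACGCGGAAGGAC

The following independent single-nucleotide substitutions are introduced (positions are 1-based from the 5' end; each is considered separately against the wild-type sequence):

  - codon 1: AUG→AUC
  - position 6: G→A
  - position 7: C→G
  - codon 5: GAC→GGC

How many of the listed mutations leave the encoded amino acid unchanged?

Codon 1: AUG (Met) → AUC (Ile) — missense.
Codon 2: ACG (Thr) → ACA (Thr) — synonymous.
Codon 3: CGG (Arg) → GGG (Gly) — missense.
Codon 5: GAC (Asp) → GGC (Gly) — missense.
Synonymous: 1 of 4.

1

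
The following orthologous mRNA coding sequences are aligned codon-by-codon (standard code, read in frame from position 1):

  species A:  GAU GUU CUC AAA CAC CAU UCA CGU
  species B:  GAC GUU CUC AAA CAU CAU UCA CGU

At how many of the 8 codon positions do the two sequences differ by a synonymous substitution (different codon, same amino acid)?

2

Codon 1: GAU Asp / GAC Asp — synonymous.
Codon 2: GUU Val / GUU Val — identical.
Codon 3: CUC Leu / CUC Leu — identical.
Codon 4: AAA Lys / AAA Lys — identical.
Codon 5: CAC His / CAU His — synonymous.
Codon 6: CAU His / CAU His — identical.
Codon 7: UCA Ser / UCA Ser — identical.
Codon 8: CGU Arg / CGU Arg — identical.
Synonymous differences: 2.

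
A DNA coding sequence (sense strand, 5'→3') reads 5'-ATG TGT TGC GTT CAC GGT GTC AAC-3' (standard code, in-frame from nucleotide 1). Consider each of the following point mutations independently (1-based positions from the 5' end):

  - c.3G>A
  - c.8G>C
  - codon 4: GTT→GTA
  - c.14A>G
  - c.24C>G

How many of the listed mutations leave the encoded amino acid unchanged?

1

Codon 1: ATG (Met) → ATA (Ile) — missense.
Codon 3: TGC (Cys) → TCC (Ser) — missense.
Codon 4: GTT (Val) → GTA (Val) — synonymous.
Codon 5: CAC (His) → CGC (Arg) — missense.
Codon 8: AAC (Asn) → AAG (Lys) — missense.
Synonymous: 1 of 5.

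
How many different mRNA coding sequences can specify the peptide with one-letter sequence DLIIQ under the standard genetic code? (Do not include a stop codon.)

216

Asp: 2 codons.
Leu: 6 codons.
Ile: 3 codons.
Ile: 3 codons.
Gln: 2 codons.
2 × 6 × 3 × 3 × 2 = 216.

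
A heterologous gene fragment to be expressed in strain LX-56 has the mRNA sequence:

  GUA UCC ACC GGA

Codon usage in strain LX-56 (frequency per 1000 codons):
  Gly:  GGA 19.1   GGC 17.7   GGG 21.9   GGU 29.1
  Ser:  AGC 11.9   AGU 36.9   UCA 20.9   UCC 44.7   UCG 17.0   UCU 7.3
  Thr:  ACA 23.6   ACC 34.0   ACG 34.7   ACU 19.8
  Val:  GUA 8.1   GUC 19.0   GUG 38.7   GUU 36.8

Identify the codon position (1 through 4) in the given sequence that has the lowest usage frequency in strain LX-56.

Codon 1 GUA (Val): 8.1 per 1000.
Codon 2 UCC (Ser): 44.7 per 1000.
Codon 3 ACC (Thr): 34.0 per 1000.
Codon 4 GGA (Gly): 19.1 per 1000.
Lowest frequency is 8.1 at codon 1.

1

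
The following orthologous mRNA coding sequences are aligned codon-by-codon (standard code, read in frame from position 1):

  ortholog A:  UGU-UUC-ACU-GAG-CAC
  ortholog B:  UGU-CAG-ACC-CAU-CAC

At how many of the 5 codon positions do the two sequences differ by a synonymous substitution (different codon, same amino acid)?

1

Codon 1: UGU Cys / UGU Cys — identical.
Codon 2: UUC Phe / CAG Gln — nonsynonymous.
Codon 3: ACU Thr / ACC Thr — synonymous.
Codon 4: GAG Glu / CAU His — nonsynonymous.
Codon 5: CAC His / CAC His — identical.
Synonymous differences: 1.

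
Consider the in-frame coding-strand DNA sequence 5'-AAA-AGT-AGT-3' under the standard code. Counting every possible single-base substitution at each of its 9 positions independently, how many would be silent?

Codon 1 (AAA, Lys): 1 synonymous substitution.
Codon 2 (AGT, Ser): 1 synonymous substitution.
Codon 3 (AGT, Ser): 1 synonymous substitution.
Total: 1 + 1 + 1 = 3.

3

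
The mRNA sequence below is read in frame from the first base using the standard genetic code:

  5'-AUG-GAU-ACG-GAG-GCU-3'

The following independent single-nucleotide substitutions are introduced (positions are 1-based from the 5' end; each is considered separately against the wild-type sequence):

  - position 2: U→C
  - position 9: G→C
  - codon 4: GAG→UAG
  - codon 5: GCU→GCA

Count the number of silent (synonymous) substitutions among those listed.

2

Codon 1: AUG (Met) → ACG (Thr) — missense.
Codon 3: ACG (Thr) → ACC (Thr) — synonymous.
Codon 4: GAG (Glu) → UAG (Stop) — nonsense.
Codon 5: GCU (Ala) → GCA (Ala) — synonymous.
Synonymous: 2 of 4.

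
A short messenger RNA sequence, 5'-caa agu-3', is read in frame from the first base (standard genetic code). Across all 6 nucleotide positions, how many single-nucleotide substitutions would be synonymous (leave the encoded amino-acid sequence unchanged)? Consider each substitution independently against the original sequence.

2

Codon 1 (CAA, Gln): 1 synonymous substitution.
Codon 2 (AGU, Ser): 1 synonymous substitution.
Total: 1 + 1 = 2.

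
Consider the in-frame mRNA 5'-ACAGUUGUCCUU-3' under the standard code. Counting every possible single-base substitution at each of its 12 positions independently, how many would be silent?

12

Codon 1 (ACA, Thr): 3 synonymous substitutions.
Codon 2 (GUU, Val): 3 synonymous substitutions.
Codon 3 (GUC, Val): 3 synonymous substitutions.
Codon 4 (CUU, Leu): 3 synonymous substitutions.
Total: 3 + 3 + 3 + 3 = 12.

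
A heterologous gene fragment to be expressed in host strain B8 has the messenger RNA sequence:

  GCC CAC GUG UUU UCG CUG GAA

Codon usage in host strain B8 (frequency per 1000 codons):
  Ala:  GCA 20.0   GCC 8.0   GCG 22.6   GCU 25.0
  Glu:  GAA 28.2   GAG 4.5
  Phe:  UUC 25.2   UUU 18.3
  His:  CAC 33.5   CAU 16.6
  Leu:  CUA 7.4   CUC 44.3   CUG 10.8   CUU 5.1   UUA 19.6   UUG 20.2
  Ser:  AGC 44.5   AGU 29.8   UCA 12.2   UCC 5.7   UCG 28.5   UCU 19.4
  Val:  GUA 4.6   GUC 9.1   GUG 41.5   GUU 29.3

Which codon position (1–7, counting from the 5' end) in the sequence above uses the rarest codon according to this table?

Codon 1 GCC (Ala): 8.0 per 1000.
Codon 2 CAC (His): 33.5 per 1000.
Codon 3 GUG (Val): 41.5 per 1000.
Codon 4 UUU (Phe): 18.3 per 1000.
Codon 5 UCG (Ser): 28.5 per 1000.
Codon 6 CUG (Leu): 10.8 per 1000.
Codon 7 GAA (Glu): 28.2 per 1000.
Lowest frequency is 8.0 at codon 1.

1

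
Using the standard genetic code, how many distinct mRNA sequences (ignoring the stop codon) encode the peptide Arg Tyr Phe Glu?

48

Arg: 6 codons.
Tyr: 2 codons.
Phe: 2 codons.
Glu: 2 codons.
6 × 2 × 2 × 2 = 48.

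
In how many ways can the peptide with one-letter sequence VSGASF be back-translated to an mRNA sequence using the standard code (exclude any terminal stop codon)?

4608

Val: 4 codons.
Ser: 6 codons.
Gly: 4 codons.
Ala: 4 codons.
Ser: 6 codons.
Phe: 2 codons.
4 × 6 × 4 × 4 × 6 × 2 = 4608.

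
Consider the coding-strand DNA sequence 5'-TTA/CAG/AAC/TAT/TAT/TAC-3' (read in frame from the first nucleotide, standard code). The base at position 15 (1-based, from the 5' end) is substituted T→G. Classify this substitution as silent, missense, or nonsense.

Position 15 falls in codon 5: TAT → Tyr.
After the substitution the codon is TAG → Stop.
The new codon is a stop codon, so this is a nonsense mutation.

nonsense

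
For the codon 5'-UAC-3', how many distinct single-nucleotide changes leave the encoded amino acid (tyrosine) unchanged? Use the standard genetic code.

1

Position 1: none → 0 synonymous.
Position 2: none → 0 synonymous.
Position 3: UAU → 1 synonymous.
Total: 0 + 0 + 1 = 1.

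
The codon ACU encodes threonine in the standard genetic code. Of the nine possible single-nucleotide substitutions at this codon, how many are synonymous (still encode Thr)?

Position 1: none → 0 synonymous.
Position 2: none → 0 synonymous.
Position 3: ACC, ACA, ACG → 3 synonymous.
Total: 0 + 0 + 3 = 3.

3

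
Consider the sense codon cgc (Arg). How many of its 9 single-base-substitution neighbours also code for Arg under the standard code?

3

Position 1: none → 0 synonymous.
Position 2: none → 0 synonymous.
Position 3: CGU, CGA, CGG → 3 synonymous.
Total: 0 + 0 + 3 = 3.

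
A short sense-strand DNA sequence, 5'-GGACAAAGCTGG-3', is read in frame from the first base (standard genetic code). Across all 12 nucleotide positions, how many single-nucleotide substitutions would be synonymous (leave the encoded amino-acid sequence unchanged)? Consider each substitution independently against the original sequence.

Codon 1 (GGA, Gly): 3 synonymous substitutions.
Codon 2 (CAA, Gln): 1 synonymous substitution.
Codon 3 (AGC, Ser): 1 synonymous substitution.
Codon 4 (TGG, Trp): 0 synonymous substitutions.
Total: 3 + 1 + 1 + 0 = 5.

5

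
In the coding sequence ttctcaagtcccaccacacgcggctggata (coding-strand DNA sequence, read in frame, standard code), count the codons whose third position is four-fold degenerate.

Codon 1 TTC (Phe): third position 2-fold.
Codon 2 TCA (Ser): third position 4-fold.
Codon 3 AGT (Ser): third position 2-fold.
Codon 4 CCC (Pro): third position 4-fold.
Codon 5 ACC (Thr): third position 4-fold.
Codon 6 ACA (Thr): third position 4-fold.
Codon 7 CGC (Arg): third position 4-fold.
Codon 8 GGC (Gly): third position 4-fold.
Codon 9 TGG (Trp): third position 1-fold.
Codon 10 ATA (Ile): third position 3-fold.
Four-fold degenerate third positions: 6.

6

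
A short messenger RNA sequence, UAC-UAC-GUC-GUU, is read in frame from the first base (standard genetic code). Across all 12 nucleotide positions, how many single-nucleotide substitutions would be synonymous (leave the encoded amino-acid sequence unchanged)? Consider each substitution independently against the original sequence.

8

Codon 1 (UAC, Tyr): 1 synonymous substitution.
Codon 2 (UAC, Tyr): 1 synonymous substitution.
Codon 3 (GUC, Val): 3 synonymous substitutions.
Codon 4 (GUU, Val): 3 synonymous substitutions.
Total: 1 + 1 + 3 + 3 = 8.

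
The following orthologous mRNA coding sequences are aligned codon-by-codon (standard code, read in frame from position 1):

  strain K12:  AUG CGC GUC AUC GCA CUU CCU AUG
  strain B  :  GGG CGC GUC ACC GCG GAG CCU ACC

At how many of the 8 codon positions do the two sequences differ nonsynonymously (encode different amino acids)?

4

Codon 1: AUG Met / GGG Gly — nonsynonymous.
Codon 2: CGC Arg / CGC Arg — identical.
Codon 3: GUC Val / GUC Val — identical.
Codon 4: AUC Ile / ACC Thr — nonsynonymous.
Codon 5: GCA Ala / GCG Ala — synonymous.
Codon 6: CUU Leu / GAG Glu — nonsynonymous.
Codon 7: CCU Pro / CCU Pro — identical.
Codon 8: AUG Met / ACC Thr — nonsynonymous.
Nonsynonymous differences: 4.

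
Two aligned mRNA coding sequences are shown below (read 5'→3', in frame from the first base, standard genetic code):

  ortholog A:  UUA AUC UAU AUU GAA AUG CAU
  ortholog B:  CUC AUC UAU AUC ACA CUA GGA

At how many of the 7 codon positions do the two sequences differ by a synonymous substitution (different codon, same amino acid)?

Codon 1: UUA Leu / CUC Leu — synonymous.
Codon 2: AUC Ile / AUC Ile — identical.
Codon 3: UAU Tyr / UAU Tyr — identical.
Codon 4: AUU Ile / AUC Ile — synonymous.
Codon 5: GAA Glu / ACA Thr — nonsynonymous.
Codon 6: AUG Met / CUA Leu — nonsynonymous.
Codon 7: CAU His / GGA Gly — nonsynonymous.
Synonymous differences: 2.

2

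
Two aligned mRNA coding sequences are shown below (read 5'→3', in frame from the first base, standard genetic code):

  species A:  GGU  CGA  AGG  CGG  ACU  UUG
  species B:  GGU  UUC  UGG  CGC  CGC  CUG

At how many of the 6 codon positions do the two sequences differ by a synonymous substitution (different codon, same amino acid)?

Codon 1: GGU Gly / GGU Gly — identical.
Codon 2: CGA Arg / UUC Phe — nonsynonymous.
Codon 3: AGG Arg / UGG Trp — nonsynonymous.
Codon 4: CGG Arg / CGC Arg — synonymous.
Codon 5: ACU Thr / CGC Arg — nonsynonymous.
Codon 6: UUG Leu / CUG Leu — synonymous.
Synonymous differences: 2.

2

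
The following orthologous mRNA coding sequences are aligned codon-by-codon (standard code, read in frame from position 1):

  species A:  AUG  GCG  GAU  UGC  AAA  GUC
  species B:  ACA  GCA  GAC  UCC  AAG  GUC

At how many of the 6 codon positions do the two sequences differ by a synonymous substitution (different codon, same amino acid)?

3

Codon 1: AUG Met / ACA Thr — nonsynonymous.
Codon 2: GCG Ala / GCA Ala — synonymous.
Codon 3: GAU Asp / GAC Asp — synonymous.
Codon 4: UGC Cys / UCC Ser — nonsynonymous.
Codon 5: AAA Lys / AAG Lys — synonymous.
Codon 6: GUC Val / GUC Val — identical.
Synonymous differences: 3.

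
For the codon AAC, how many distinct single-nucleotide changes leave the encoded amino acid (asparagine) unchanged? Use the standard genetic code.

1

Position 1: none → 0 synonymous.
Position 2: none → 0 synonymous.
Position 3: AAU → 1 synonymous.
Total: 0 + 0 + 1 = 1.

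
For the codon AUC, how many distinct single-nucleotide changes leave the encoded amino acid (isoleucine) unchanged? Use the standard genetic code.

2

Position 1: none → 0 synonymous.
Position 2: none → 0 synonymous.
Position 3: AUU, AUA → 2 synonymous.
Total: 0 + 0 + 2 = 2.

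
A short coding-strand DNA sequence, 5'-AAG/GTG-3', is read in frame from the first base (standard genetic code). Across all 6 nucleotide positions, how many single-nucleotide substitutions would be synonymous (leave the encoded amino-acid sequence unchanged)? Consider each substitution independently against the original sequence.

4

Codon 1 (AAG, Lys): 1 synonymous substitution.
Codon 2 (GTG, Val): 3 synonymous substitutions.
Total: 1 + 3 = 4.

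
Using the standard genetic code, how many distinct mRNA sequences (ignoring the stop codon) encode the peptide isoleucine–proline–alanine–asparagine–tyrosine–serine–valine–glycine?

18432

Ile: 3 codons.
Pro: 4 codons.
Ala: 4 codons.
Asn: 2 codons.
Tyr: 2 codons.
Ser: 6 codons.
Val: 4 codons.
Gly: 4 codons.
3 × 4 × 4 × 2 × 2 × 6 × 4 × 4 = 18432.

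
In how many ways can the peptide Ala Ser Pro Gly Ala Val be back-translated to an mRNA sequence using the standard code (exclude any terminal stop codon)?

Ala: 4 codons.
Ser: 6 codons.
Pro: 4 codons.
Gly: 4 codons.
Ala: 4 codons.
Val: 4 codons.
4 × 6 × 4 × 4 × 4 × 4 = 6144.

6144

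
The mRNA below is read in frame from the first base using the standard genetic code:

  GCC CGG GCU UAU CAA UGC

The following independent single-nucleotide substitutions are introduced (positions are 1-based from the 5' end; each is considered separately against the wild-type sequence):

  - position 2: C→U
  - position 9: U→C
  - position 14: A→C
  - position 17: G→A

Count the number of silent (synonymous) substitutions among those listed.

Codon 1: GCC (Ala) → GUC (Val) — missense.
Codon 3: GCU (Ala) → GCC (Ala) — synonymous.
Codon 5: CAA (Gln) → CCA (Pro) — missense.
Codon 6: UGC (Cys) → UAC (Tyr) — missense.
Synonymous: 1 of 4.

1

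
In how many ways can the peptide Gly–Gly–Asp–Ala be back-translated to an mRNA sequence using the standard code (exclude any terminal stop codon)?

128

Gly: 4 codons.
Gly: 4 codons.
Asp: 2 codons.
Ala: 4 codons.
4 × 4 × 2 × 4 = 128.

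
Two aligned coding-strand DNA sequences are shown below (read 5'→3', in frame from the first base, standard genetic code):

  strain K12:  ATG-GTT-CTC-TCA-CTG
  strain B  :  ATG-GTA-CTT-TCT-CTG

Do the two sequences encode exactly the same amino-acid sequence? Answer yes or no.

Codon 1: ATG Met / ATG Met — identical.
Codon 2: GTT Val / GTA Val — synonymous.
Codon 3: CTC Leu / CTT Leu — synonymous.
Codon 4: TCA Ser / TCT Ser — synonymous.
Codon 5: CTG Leu / CTG Leu — identical.
Nonsynonymous differences: 0 → same protein.

yes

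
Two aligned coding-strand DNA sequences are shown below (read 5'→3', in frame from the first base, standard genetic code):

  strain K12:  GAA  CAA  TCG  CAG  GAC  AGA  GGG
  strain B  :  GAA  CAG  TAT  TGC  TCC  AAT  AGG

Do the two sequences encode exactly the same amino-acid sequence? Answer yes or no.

Codon 1: GAA Glu / GAA Glu — identical.
Codon 2: CAA Gln / CAG Gln — synonymous.
Codon 3: TCG Ser / TAT Tyr — nonsynonymous.
Codon 4: CAG Gln / TGC Cys — nonsynonymous.
Codon 5: GAC Asp / TCC Ser — nonsynonymous.
Codon 6: AGA Arg / AAT Asn — nonsynonymous.
Codon 7: GGG Gly / AGG Arg — nonsynonymous.
Nonsynonymous differences: 5 → different protein.

no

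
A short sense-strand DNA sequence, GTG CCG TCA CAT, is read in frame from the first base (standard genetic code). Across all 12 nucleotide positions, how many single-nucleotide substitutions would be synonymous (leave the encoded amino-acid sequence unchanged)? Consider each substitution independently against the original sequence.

10

Codon 1 (GTG, Val): 3 synonymous substitutions.
Codon 2 (CCG, Pro): 3 synonymous substitutions.
Codon 3 (TCA, Ser): 3 synonymous substitutions.
Codon 4 (CAT, His): 1 synonymous substitution.
Total: 3 + 3 + 3 + 1 = 10.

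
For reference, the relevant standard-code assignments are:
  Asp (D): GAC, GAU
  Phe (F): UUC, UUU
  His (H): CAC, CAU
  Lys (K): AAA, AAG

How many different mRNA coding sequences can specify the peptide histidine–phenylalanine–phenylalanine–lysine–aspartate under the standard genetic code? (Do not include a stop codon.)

His: 2 codons.
Phe: 2 codons.
Phe: 2 codons.
Lys: 2 codons.
Asp: 2 codons.
2 × 2 × 2 × 2 × 2 = 32.

32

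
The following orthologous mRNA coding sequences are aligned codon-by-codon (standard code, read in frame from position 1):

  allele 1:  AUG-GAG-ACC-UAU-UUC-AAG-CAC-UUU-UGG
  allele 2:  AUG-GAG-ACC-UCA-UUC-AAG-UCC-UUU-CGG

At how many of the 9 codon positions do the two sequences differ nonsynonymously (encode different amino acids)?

3

Codon 1: AUG Met / AUG Met — identical.
Codon 2: GAG Glu / GAG Glu — identical.
Codon 3: ACC Thr / ACC Thr — identical.
Codon 4: UAU Tyr / UCA Ser — nonsynonymous.
Codon 5: UUC Phe / UUC Phe — identical.
Codon 6: AAG Lys / AAG Lys — identical.
Codon 7: CAC His / UCC Ser — nonsynonymous.
Codon 8: UUU Phe / UUU Phe — identical.
Codon 9: UGG Trp / CGG Arg — nonsynonymous.
Nonsynonymous differences: 3.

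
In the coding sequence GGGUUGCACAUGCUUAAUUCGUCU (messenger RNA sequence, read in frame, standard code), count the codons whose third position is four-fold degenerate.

Codon 1 GGG (Gly): third position 4-fold.
Codon 2 UUG (Leu): third position 2-fold.
Codon 3 CAC (His): third position 2-fold.
Codon 4 AUG (Met): third position 1-fold.
Codon 5 CUU (Leu): third position 4-fold.
Codon 6 AAU (Asn): third position 2-fold.
Codon 7 UCG (Ser): third position 4-fold.
Codon 8 UCU (Ser): third position 4-fold.
Four-fold degenerate third positions: 4.

4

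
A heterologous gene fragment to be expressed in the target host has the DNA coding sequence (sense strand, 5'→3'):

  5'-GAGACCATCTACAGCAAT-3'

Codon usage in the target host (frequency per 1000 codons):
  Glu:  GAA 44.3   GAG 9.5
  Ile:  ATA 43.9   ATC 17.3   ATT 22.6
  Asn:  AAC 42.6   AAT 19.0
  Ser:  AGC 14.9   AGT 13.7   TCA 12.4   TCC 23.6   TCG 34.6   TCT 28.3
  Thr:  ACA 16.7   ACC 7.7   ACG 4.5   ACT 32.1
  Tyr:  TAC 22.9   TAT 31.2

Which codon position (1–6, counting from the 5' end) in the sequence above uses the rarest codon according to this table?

Codon 1 GAG (Glu): 9.5 per 1000.
Codon 2 ACC (Thr): 7.7 per 1000.
Codon 3 ATC (Ile): 17.3 per 1000.
Codon 4 TAC (Tyr): 22.9 per 1000.
Codon 5 AGC (Ser): 14.9 per 1000.
Codon 6 AAT (Asn): 19.0 per 1000.
Lowest frequency is 7.7 at codon 2.

2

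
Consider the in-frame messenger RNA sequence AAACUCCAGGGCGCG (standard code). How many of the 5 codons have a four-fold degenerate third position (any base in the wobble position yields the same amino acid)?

Codon 1 AAA (Lys): third position 2-fold.
Codon 2 CUC (Leu): third position 4-fold.
Codon 3 CAG (Gln): third position 2-fold.
Codon 4 GGC (Gly): third position 4-fold.
Codon 5 GCG (Ala): third position 4-fold.
Four-fold degenerate third positions: 3.

3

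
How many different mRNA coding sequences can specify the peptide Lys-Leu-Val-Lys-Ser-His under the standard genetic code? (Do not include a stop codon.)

Lys: 2 codons.
Leu: 6 codons.
Val: 4 codons.
Lys: 2 codons.
Ser: 6 codons.
His: 2 codons.
2 × 6 × 4 × 2 × 6 × 2 = 1152.

1152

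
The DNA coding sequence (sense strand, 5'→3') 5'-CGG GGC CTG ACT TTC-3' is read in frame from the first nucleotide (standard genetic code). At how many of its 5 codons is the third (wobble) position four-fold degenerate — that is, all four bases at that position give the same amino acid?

Codon 1 CGG (Arg): third position 4-fold.
Codon 2 GGC (Gly): third position 4-fold.
Codon 3 CTG (Leu): third position 4-fold.
Codon 4 ACT (Thr): third position 4-fold.
Codon 5 TTC (Phe): third position 2-fold.
Four-fold degenerate third positions: 4.

4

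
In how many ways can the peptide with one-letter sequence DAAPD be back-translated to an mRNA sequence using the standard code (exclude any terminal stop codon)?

256

Asp: 2 codons.
Ala: 4 codons.
Ala: 4 codons.
Pro: 4 codons.
Asp: 2 codons.
2 × 4 × 4 × 4 × 2 = 256.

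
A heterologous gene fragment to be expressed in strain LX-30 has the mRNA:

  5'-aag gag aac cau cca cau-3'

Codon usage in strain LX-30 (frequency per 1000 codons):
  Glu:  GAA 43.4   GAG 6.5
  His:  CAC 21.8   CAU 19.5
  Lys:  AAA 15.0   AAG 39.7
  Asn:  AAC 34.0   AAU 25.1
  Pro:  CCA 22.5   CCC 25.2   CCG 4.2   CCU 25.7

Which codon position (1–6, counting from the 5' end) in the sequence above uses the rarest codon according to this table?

Codon 1 AAG (Lys): 39.7 per 1000.
Codon 2 GAG (Glu): 6.5 per 1000.
Codon 3 AAC (Asn): 34.0 per 1000.
Codon 4 CAU (His): 19.5 per 1000.
Codon 5 CCA (Pro): 22.5 per 1000.
Codon 6 CAU (His): 19.5 per 1000.
Lowest frequency is 6.5 at codon 2.

2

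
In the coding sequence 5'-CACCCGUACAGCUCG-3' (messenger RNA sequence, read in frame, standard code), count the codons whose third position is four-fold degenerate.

Codon 1 CAC (His): third position 2-fold.
Codon 2 CCG (Pro): third position 4-fold.
Codon 3 UAC (Tyr): third position 2-fold.
Codon 4 AGC (Ser): third position 2-fold.
Codon 5 UCG (Ser): third position 4-fold.
Four-fold degenerate third positions: 2.

2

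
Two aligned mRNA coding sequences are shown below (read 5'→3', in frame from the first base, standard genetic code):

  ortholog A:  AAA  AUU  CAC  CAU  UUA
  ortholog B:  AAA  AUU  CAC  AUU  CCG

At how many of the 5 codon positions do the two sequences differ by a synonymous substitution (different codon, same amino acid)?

Codon 1: AAA Lys / AAA Lys — identical.
Codon 2: AUU Ile / AUU Ile — identical.
Codon 3: CAC His / CAC His — identical.
Codon 4: CAU His / AUU Ile — nonsynonymous.
Codon 5: UUA Leu / CCG Pro — nonsynonymous.
Synonymous differences: 0.

0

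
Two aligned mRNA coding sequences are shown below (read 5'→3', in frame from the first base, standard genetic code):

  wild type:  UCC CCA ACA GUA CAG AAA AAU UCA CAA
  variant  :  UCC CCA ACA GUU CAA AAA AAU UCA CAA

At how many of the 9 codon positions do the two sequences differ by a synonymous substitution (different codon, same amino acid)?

2

Codon 1: UCC Ser / UCC Ser — identical.
Codon 2: CCA Pro / CCA Pro — identical.
Codon 3: ACA Thr / ACA Thr — identical.
Codon 4: GUA Val / GUU Val — synonymous.
Codon 5: CAG Gln / CAA Gln — synonymous.
Codon 6: AAA Lys / AAA Lys — identical.
Codon 7: AAU Asn / AAU Asn — identical.
Codon 8: UCA Ser / UCA Ser — identical.
Codon 9: CAA Gln / CAA Gln — identical.
Synonymous differences: 2.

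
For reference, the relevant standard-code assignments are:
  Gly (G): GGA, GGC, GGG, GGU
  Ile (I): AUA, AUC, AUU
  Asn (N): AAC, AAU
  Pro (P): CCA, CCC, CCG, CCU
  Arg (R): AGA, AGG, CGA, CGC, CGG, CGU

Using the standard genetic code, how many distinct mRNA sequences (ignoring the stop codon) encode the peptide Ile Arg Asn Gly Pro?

576

Ile: 3 codons.
Arg: 6 codons.
Asn: 2 codons.
Gly: 4 codons.
Pro: 4 codons.
3 × 6 × 2 × 4 × 4 = 576.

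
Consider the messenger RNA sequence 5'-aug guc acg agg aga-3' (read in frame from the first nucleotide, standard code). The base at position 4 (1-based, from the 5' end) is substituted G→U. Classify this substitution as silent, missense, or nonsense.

Position 4 falls in codon 2: GUC → Val.
After the substitution the codon is UUC → Phe.
Val ≠ Phe, so this is a missense mutation.

missense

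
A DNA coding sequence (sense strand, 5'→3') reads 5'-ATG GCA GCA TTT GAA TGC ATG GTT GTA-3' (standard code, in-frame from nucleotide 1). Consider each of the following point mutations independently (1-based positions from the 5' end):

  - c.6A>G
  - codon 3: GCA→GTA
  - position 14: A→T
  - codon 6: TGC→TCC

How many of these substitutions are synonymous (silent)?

Codon 2: GCA (Ala) → GCG (Ala) — synonymous.
Codon 3: GCA (Ala) → GTA (Val) — missense.
Codon 5: GAA (Glu) → GTA (Val) — missense.
Codon 6: TGC (Cys) → TCC (Ser) — missense.
Synonymous: 1 of 4.

1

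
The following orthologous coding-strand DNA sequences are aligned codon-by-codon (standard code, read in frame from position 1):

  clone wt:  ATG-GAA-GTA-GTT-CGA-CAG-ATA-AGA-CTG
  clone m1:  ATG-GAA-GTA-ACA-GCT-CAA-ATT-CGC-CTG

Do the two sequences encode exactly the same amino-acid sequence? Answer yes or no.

no

Codon 1: ATG Met / ATG Met — identical.
Codon 2: GAA Glu / GAA Glu — identical.
Codon 3: GTA Val / GTA Val — identical.
Codon 4: GTT Val / ACA Thr — nonsynonymous.
Codon 5: CGA Arg / GCT Ala — nonsynonymous.
Codon 6: CAG Gln / CAA Gln — synonymous.
Codon 7: ATA Ile / ATT Ile — synonymous.
Codon 8: AGA Arg / CGC Arg — synonymous.
Codon 9: CTG Leu / CTG Leu — identical.
Nonsynonymous differences: 2 → different protein.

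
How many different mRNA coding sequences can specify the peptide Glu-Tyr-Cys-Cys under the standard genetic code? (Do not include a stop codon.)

16

Glu: 2 codons.
Tyr: 2 codons.
Cys: 2 codons.
Cys: 2 codons.
2 × 2 × 2 × 2 = 16.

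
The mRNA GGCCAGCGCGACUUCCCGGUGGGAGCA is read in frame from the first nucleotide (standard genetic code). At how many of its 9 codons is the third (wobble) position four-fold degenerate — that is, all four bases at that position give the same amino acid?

6

Codon 1 GGC (Gly): third position 4-fold.
Codon 2 CAG (Gln): third position 2-fold.
Codon 3 CGC (Arg): third position 4-fold.
Codon 4 GAC (Asp): third position 2-fold.
Codon 5 UUC (Phe): third position 2-fold.
Codon 6 CCG (Pro): third position 4-fold.
Codon 7 GUG (Val): third position 4-fold.
Codon 8 GGA (Gly): third position 4-fold.
Codon 9 GCA (Ala): third position 4-fold.
Four-fold degenerate third positions: 6.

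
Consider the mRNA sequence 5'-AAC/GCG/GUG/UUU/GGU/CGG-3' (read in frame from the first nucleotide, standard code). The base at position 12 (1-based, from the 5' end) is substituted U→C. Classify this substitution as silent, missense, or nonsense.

silent

Position 12 falls in codon 4: UUU → Phe.
After the substitution the codon is UUC → Phe.
Both encode Phe, so the change is synonymous.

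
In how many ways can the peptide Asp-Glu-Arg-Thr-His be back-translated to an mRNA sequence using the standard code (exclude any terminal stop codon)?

192

Asp: 2 codons.
Glu: 2 codons.
Arg: 6 codons.
Thr: 4 codons.
His: 2 codons.
2 × 2 × 6 × 4 × 2 = 192.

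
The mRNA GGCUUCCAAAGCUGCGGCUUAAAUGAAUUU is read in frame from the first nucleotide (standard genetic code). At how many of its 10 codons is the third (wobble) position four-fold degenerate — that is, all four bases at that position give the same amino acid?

Codon 1 GGC (Gly): third position 4-fold.
Codon 2 UUC (Phe): third position 2-fold.
Codon 3 CAA (Gln): third position 2-fold.
Codon 4 AGC (Ser): third position 2-fold.
Codon 5 UGC (Cys): third position 2-fold.
Codon 6 GGC (Gly): third position 4-fold.
Codon 7 UUA (Leu): third position 2-fold.
Codon 8 AAU (Asn): third position 2-fold.
Codon 9 GAA (Glu): third position 2-fold.
Codon 10 UUU (Phe): third position 2-fold.
Four-fold degenerate third positions: 2.

2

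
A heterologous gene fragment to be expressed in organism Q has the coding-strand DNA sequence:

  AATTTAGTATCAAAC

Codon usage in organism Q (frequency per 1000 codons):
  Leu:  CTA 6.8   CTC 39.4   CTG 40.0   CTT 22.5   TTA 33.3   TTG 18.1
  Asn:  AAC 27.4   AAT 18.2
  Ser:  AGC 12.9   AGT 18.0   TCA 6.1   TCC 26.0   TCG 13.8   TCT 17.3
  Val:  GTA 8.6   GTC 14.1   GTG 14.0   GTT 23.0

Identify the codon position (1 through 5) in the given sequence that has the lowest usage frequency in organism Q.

Codon 1 AAT (Asn): 18.2 per 1000.
Codon 2 TTA (Leu): 33.3 per 1000.
Codon 3 GTA (Val): 8.6 per 1000.
Codon 4 TCA (Ser): 6.1 per 1000.
Codon 5 AAC (Asn): 27.4 per 1000.
Lowest frequency is 6.1 at codon 4.

4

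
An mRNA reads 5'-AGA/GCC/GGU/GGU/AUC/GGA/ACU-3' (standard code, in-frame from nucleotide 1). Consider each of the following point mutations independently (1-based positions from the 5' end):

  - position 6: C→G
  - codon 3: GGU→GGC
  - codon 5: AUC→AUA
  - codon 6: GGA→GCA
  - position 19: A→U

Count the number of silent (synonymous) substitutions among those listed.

Codon 2: GCC (Ala) → GCG (Ala) — synonymous.
Codon 3: GGU (Gly) → GGC (Gly) — synonymous.
Codon 5: AUC (Ile) → AUA (Ile) — synonymous.
Codon 6: GGA (Gly) → GCA (Ala) — missense.
Codon 7: ACU (Thr) → UCU (Ser) — missense.
Synonymous: 3 of 5.

3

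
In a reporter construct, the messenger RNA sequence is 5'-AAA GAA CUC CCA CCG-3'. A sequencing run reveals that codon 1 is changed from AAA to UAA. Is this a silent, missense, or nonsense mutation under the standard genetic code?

Position 1 falls in codon 1: AAA → Lys.
After the substitution the codon is UAA → Stop.
The new codon is a stop codon, so this is a nonsense mutation.

nonsense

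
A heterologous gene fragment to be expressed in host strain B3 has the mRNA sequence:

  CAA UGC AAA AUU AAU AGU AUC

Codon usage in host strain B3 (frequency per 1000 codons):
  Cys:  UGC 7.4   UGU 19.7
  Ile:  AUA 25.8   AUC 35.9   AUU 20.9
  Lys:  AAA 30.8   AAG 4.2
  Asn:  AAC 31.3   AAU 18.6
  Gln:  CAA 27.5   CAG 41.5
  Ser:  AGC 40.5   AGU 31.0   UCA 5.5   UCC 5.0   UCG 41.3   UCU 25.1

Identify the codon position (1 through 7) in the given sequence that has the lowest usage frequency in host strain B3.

Codon 1 CAA (Gln): 27.5 per 1000.
Codon 2 UGC (Cys): 7.4 per 1000.
Codon 3 AAA (Lys): 30.8 per 1000.
Codon 4 AUU (Ile): 20.9 per 1000.
Codon 5 AAU (Asn): 18.6 per 1000.
Codon 6 AGU (Ser): 31.0 per 1000.
Codon 7 AUC (Ile): 35.9 per 1000.
Lowest frequency is 7.4 at codon 2.

2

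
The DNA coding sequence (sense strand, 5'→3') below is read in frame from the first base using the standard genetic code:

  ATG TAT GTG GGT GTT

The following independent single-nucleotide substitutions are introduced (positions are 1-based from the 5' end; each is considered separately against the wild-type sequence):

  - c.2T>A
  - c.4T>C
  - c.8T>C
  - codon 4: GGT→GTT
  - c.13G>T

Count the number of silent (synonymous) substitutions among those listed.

0

Codon 1: ATG (Met) → AAG (Lys) — missense.
Codon 2: TAT (Tyr) → CAT (His) — missense.
Codon 3: GTG (Val) → GCG (Ala) — missense.
Codon 4: GGT (Gly) → GTT (Val) — missense.
Codon 5: GTT (Val) → TTT (Phe) — missense.
Synonymous: 0 of 5.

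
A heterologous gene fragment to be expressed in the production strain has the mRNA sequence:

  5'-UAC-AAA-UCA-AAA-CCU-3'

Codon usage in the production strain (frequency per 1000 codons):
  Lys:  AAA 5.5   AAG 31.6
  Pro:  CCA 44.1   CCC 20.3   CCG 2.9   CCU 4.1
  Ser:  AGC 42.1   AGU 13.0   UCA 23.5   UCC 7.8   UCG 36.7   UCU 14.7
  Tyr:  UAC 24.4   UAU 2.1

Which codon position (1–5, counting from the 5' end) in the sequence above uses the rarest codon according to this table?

Codon 1 UAC (Tyr): 24.4 per 1000.
Codon 2 AAA (Lys): 5.5 per 1000.
Codon 3 UCA (Ser): 23.5 per 1000.
Codon 4 AAA (Lys): 5.5 per 1000.
Codon 5 CCU (Pro): 4.1 per 1000.
Lowest frequency is 4.1 at codon 5.

5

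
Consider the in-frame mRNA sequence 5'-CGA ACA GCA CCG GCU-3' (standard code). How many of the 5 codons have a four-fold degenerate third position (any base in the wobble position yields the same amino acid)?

5

Codon 1 CGA (Arg): third position 4-fold.
Codon 2 ACA (Thr): third position 4-fold.
Codon 3 GCA (Ala): third position 4-fold.
Codon 4 CCG (Pro): third position 4-fold.
Codon 5 GCU (Ala): third position 4-fold.
Four-fold degenerate third positions: 5.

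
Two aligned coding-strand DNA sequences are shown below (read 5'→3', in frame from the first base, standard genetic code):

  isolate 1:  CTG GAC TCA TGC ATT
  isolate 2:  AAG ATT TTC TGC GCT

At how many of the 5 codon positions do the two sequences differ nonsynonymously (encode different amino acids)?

Codon 1: CTG Leu / AAG Lys — nonsynonymous.
Codon 2: GAC Asp / ATT Ile — nonsynonymous.
Codon 3: TCA Ser / TTC Phe — nonsynonymous.
Codon 4: TGC Cys / TGC Cys — identical.
Codon 5: ATT Ile / GCT Ala — nonsynonymous.
Nonsynonymous differences: 4.

4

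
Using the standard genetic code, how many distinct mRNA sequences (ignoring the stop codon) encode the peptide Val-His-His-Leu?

96

Val: 4 codons.
His: 2 codons.
His: 2 codons.
Leu: 6 codons.
4 × 2 × 2 × 6 = 96.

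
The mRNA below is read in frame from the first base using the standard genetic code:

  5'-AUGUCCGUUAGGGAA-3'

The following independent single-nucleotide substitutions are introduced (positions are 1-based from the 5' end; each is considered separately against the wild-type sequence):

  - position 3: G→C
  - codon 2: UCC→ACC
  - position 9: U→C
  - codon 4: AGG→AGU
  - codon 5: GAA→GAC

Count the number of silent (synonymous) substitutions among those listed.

1

Codon 1: AUG (Met) → AUC (Ile) — missense.
Codon 2: UCC (Ser) → ACC (Thr) — missense.
Codon 3: GUU (Val) → GUC (Val) — synonymous.
Codon 4: AGG (Arg) → AGU (Ser) — missense.
Codon 5: GAA (Glu) → GAC (Asp) — missense.
Synonymous: 1 of 5.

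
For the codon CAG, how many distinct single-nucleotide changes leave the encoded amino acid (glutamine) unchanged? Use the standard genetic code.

Position 1: none → 0 synonymous.
Position 2: none → 0 synonymous.
Position 3: CAA → 1 synonymous.
Total: 0 + 0 + 1 = 1.

1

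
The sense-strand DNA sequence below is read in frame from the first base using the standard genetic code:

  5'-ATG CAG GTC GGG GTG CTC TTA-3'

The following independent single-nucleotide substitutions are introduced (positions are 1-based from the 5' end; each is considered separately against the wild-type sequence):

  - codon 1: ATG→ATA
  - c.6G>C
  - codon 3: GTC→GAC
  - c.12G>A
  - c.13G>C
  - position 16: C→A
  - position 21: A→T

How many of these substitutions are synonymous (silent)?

Codon 1: ATG (Met) → ATA (Ile) — missense.
Codon 2: CAG (Gln) → CAC (His) — missense.
Codon 3: GTC (Val) → GAC (Asp) — missense.
Codon 4: GGG (Gly) → GGA (Gly) — synonymous.
Codon 5: GTG (Val) → CTG (Leu) — missense.
Codon 6: CTC (Leu) → ATC (Ile) — missense.
Codon 7: TTA (Leu) → TTT (Phe) — missense.
Synonymous: 1 of 7.

1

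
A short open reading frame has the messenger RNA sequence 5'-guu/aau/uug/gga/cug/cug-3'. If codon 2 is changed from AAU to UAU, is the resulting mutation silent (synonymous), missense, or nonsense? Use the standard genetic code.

Position 4 falls in codon 2: AAU → Asn.
After the substitution the codon is UAU → Tyr.
Asn ≠ Tyr, so this is a missense mutation.

missense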